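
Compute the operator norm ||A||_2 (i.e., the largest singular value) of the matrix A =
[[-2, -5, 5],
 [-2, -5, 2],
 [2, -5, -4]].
||A||_2 ≈ 9.2627 (= sqrt(largest eigenvalue of A^T A))

||A||_2 = sigma_max(A) = sqrt(lambda_max(A^T A)). Form the symmetric matrix M = A^T A =
[[12, 10, -22],
 [10, 75, -15],
 [-22, -15, 45]].
Its characteristic polynomial (trace, sum of principal 2x2 minors, determinant of M give the coefficients) is
  p(λ) = det(λ I - M) = λ^3 - 132λ^2 + 4006λ - 3600.
No integer candidate from the rational root theorem (±divisors of 3600) is a root, so the roots are irrational. The cubic discriminant is Δ = 23263512800 > 0, so there are three distinct real roots. p(0) = -3600 and p(1) = 275 have opposite signs, so a root lies in (0, 1); Newton's method refines it to λ ≈ 0.9268. p(45) = 495 and p(46) = -1300 have opposite signs, so a root lies in (45, 46); Newton's method refines it to λ ≈ 45.2753. p(85) = -2665 and p(86) = 700 have opposite signs, so a root lies in (85, 86); Newton's method refines it to λ ≈ 85.798. Check (Vieta): the three roots sum to 132, matching tr M = 132.
So the eigenvalues of A^T A are ≈ 0.9268, 45.2753, 85.798 (all ≥ 0, as they must be for A^T A). The largest is λ_max ≈ 85.798, hence ||A||_2 = sqrt(λ_max) ≈ 9.2627.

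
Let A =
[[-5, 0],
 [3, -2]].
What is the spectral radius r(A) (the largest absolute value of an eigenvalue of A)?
r(A) = 5

The eigenvalues of A are the roots of its characteristic polynomial. With M = A (coefficients from the trace and determinant):
  p(λ) = det(λ I - M) = λ^2 + 7λ + 10.
For λ^2 + 7λ + 10 the discriminant is 9. It is a perfect square (3^2), so the roots are rational: λ = (-7 ± 3)/2 = -2, -5.
Thus the eigenvalues (to 4 decimals) are -2 (modulus 2); -5 (modulus 5). The spectral radius is the largest modulus: r(A) = 5. (Cross-check: r(A) ≤ ||A||_2 ≈ 5.9292; equality holds whenever A is normal, though it can also hold for some non-normal A.)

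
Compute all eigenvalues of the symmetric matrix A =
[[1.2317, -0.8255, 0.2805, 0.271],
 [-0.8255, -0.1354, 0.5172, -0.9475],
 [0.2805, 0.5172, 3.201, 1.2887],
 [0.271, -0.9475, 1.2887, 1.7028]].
sigma(A) ≈ {-1, 1, 2, 4}

A is real symmetric, so its spectrum consists of real eigenvalues. Expanding the characteristic polynomial of the displayed matrix gives
  det(λ I - A) = p(λ) = λ^4 + (-6)λ^3 + (7)λ^2 + (6)λ + (-8).
Solving p(λ) = 0 yields eigenvalues ≈ -1, 1, 2, 4. (A is shown rounded to 4 decimals, so these recover the underlying integer eigenvalues to within that precision.)
Verification: the trace of A = 6 equals the sum of eigenvalues 6, and det(A) ≈ -8.0009 matches the eigenvalue product -8.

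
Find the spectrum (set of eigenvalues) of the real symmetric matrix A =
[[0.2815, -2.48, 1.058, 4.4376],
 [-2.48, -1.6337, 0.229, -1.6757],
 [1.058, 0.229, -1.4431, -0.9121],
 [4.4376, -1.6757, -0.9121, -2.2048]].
sigma(A) ≈ {-6, -3, -1, 5}

A is real symmetric, so its spectrum consists of real eigenvalues. Expanding the characteristic polynomial of the displayed matrix gives
  det(λ I - A) = p(λ) = λ^4 + (5)λ^3 + (-23)λ^2 + (-117.0015)λ + (-90.003).
Solving p(λ) = 0 yields eigenvalues ≈ -6, -3, -1, 5. (A is shown rounded to 4 decimals, so these recover the underlying integer eigenvalues to within that precision.)
Verification: the trace of A = -5 equals the sum of eigenvalues -5, and det(A) ≈ -90.0030 matches the eigenvalue product -90.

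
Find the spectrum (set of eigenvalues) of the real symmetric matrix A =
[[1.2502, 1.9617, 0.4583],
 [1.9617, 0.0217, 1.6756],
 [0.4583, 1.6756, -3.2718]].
sigma(A) ≈ {-4, -1, 3}

A is real symmetric, so its spectrum consists of real eigenvalues. Expanding the characteristic polynomial of the displayed matrix gives
  det(λ I - A) = p(λ) = λ^3 + (2)λ^2 + (-11)λ + (-12).
Solving p(λ) = 0 yields eigenvalues ≈ -4, -1, 3. (A is shown rounded to 4 decimals, so these recover the underlying integer eigenvalues to within that precision.)
Verification: the trace of A = -2 equals the sum of eigenvalues -2, and det(A) ≈ 12.0002 matches the eigenvalue product 12.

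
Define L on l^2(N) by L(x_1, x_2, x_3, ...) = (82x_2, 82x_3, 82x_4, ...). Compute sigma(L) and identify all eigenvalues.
sigma(L) = closed disk {z in C : |z| ≤ 82}; sigma_p(L) = open disk {z in C : |z| < 82}

Note L = 82·V where V is the unit left shift (V x)_k = x_{k+1}; so sigma(L) = 82·sigma(V) and ||L|| = 82||V||. ||L x||^2 = 6724sum_{k≥2} |x_k|^2 ≤ 6724||x||^2, with equality on {x : x_1 = 0}, so ||L|| = 82. For any lambda with |lambda| < 82, set r = lambda/82 (|r| < 1); the vector x = (1, r, r^2, ...) is in l^2 and satisfies L x = 82(r, r^2, ...) = lambda x, so lambda is an eigenvalue. On the boundary |lambda| = 82 the geometric series diverges, so no l^2 eigenvector exists, but these lambda lie in the approximate point spectrum. Hence sigma(L) is the closed disk of radius 82 and sigma_p(L) is the open disk.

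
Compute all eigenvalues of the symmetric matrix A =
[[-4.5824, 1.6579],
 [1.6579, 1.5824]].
sigma(A) ≈ {-5, 2}

A is real symmetric, so its spectrum consists of real eigenvalues. Expanding the characteristic polynomial of the displayed matrix gives
  det(λ I - A) = p(λ) = λ^2 + (3)λ + (-10).
Solving p(λ) = 0 yields eigenvalues ≈ -5, 2. (A is shown rounded to 4 decimals, so these recover the underlying integer eigenvalues to within that precision.)
Verification: the trace of A = -3 equals the sum of eigenvalues -3, and det(A) ≈ -9.9998 matches the eigenvalue product -10.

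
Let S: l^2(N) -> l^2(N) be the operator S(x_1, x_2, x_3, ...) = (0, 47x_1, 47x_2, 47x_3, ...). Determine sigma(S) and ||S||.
sigma(S) = closed disk {z in C : |z| ≤ 47}; ||S|| = 47

Note S = 47·U where U is the unit right shift (U x)_k = x_{k-1} (with x_0 := 0); so ||S|| = 47||U|| and sigma(S) = 47·sigma(U). ||S x||^2 = sum_{k≥1} |47x_k|^2 = 2209||x||^2, so ||S|| = 47 and sigma(S) ⊂ {|z| ≤ 47}. For any |lambda| < 47, the equation (S - lambda I) x = 0 forces x_1 = 0, then 47x_k = lambda x_{k+1} ⇒ x = 0, so S has no eigenvalues. But (S - lambda I) is not surjective for |lambda| < 47: solving (S - lambda I) x = e_1 would require x_n proportional to (lambda/47)^(-n), which is not in l^2. So every |lambda| < 47 lies in the residual spectrum. The boundary |lambda| = 47 is in the approximate point spectrum (the spectrum is closed). Hence sigma(S) is the closed disk of radius 47.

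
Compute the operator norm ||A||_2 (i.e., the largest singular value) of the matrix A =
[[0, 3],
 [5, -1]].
||A||_2 = sqrt((35 + sqrt(325))/2) ≈ 5.1492 (= sqrt(largest eigenvalue of A^T A))

||A||_2 = sigma_max(A) = sqrt(lambda_max(A^T A)). Form the symmetric matrix M = A^T A =
[[25, -5],
 [-5, 10]].
Its characteristic polynomial (trace, determinant of M give the coefficients) is
  p(λ) = det(λ I - M) = λ^2 - 35λ + 225.
For λ^2 - 35λ + 225 the discriminant is 325. It is nonnegative but not a perfect square, so the roots are real and irrational: λ = (35 ± sqrt(325))/2 ≈ 26.5139, 8.4861.
So the eigenvalues of A^T A are ≈ 8.4861, 26.5139 (all ≥ 0, as they must be for A^T A). The largest is λ_max = (35 + sqrt(325))/2 ≈ 26.5139, hence ||A||_2 = sqrt(λ_max) = sqrt((35 + sqrt(325))/2) ≈ 5.1492.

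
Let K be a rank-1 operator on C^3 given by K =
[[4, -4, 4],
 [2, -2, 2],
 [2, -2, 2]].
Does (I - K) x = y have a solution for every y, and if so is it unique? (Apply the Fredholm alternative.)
(I - K) is invertible (det(I - K) = -3 ≠ 0), so for every y in C^3 the equation (I - K) x = y has a unique solution.

K has rank 1, so it is an outer product K = u v^T: every row of K is a multiple of one row vector. Reading off the entries, u = (-2, -1, -1) and v = (-2, 2, -2) (row i of K equals u_i·v^T). A rank-one matrix u v^T satisfies K u = u (v·u) and kills the (2)-dimensional subspace v^⊥, so its characteristic polynomial is lambda^2 (lambda - v·u) with v·u = tr K = 4. Hence the eigenvalues of I - K are 1 (multiplicity 2) and 1 - (4) = -3, so det(I - K) = -3. (Direct check: I - K =
[[-3, 4, -4],
 [-2, 3, -2],
 [-2, 2, -1]]
has determinant -3.) The finite-dimensional Fredholm alternative says: either (I - K) is invertible, or ker(I - K) ≠ {0} and then range(I - K) = ker((I - K)^*)^⊥, with dim ker(I - K) = dim ker((I - K)^*). Since det(I - K) ≠ 0, 1 is not an eigenvalue of K and ker(I - K) = {0}, so we are in the first case: for every y there is a unique x = (I - K)^(-1) y. Explicitly, by the Sherman–Morrison formula, (I - u v^T)^(-1) = I + u v^T/(1 - v·u), i.e. (I - K)^(-1) = I + K/(-3).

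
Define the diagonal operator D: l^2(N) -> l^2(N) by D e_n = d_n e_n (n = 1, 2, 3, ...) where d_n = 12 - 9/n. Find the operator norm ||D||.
||D|| = 12

For a diagonal operator on l^2 with entries d_n, ||D|| = sup_n |d_n|. Here d_1 = 3, d_2 = 15/2, ..., and d_n = 12 - 9/n increases monotonically toward 12. All terms lie in [3, 12), so |d_n| = d_n and the supremum is the limit 12, which is not attained by any individual d_n. Hence ||D|| = 12.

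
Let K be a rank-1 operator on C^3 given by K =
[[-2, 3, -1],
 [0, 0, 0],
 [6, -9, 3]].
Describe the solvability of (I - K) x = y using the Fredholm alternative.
(I - K) is singular (det(I - K) = 0, i.e. 1 ∈ sigma(K)). (I - K) x = y is solvable iff y ⊥ ker((I - K)^*) = span{(-2, 3, -1)}, i.e. iff -2y_1 + 3y_2 - y_3 = 0. When solvable, the solutions are x = y + c·(1, 0, -3), c arbitrary (ker(I - K) = span{(1, 0, -3)}, dimension 1).

K has rank 1, so it is an outer product K = u v^T: every row of K is a multiple of one row vector. Reading off the entries, u = (1, 0, -3) and v = (-2, 3, -1) (row i of K equals u_i·v^T). A rank-one matrix u v^T satisfies K u = u (v·u) and kills the (2)-dimensional subspace v^⊥, so its characteristic polynomial is lambda^2 (lambda - v·u) with v·u = tr K = 1. Hence the eigenvalues of I - K are 1 (multiplicity 2) and 1 - (1) = 0, so det(I - K) = 0. (Direct check: I - K =
[[3, -3, 1],
 [0, 1, 0],
 [-6, 9, -2]]
has determinant 0.) So 1 is an eigenvalue of K and (I - K) is not invertible. The finite-dimensional Fredholm alternative says: either (I - K) is invertible, or ker(I - K) ≠ {0} and then range(I - K) = ker((I - K)^*)^⊥, with dim ker(I - K) = dim ker((I - K)^*). We are in the second case, so we need both kernels. Kernel of I - K: (I - K) u = u - u (v·u) = u - u = 0, so ker(I - K) = span{u} = span{(1, 0, -3)} (it is exactly 1-dimensional because rank(I - K) = 2). Kernel of the adjoint: K is real, so (I - K)^* = I - K^T = I - v u^T, and (I - v u^T) v = v - v (u·v) = 0; hence ker((I - K)^*) = span{v} = span{(-2, 3, -1)}. Therefore (I - K) x = y is solvable iff <y, v> = 0, i.e. iff -2y_1 + 3y_2 - y_3 = 0. When this holds, K y = u (v·y) = 0, so (I - K) y = y and x = y is a particular solution; the full solution set is the line x = y + c·u = y + c·(1, 0, -3), c ∈ C.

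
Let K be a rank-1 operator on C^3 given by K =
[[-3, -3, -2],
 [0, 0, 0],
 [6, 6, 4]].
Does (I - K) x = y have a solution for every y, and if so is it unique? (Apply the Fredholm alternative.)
(I - K) is singular (det(I - K) = 0, i.e. 1 ∈ sigma(K)). (I - K) x = y is solvable iff y ⊥ ker((I - K)^*) = span{(-3, -3, -2)}, i.e. iff -3y_1 - 3y_2 - 2y_3 = 0. When solvable, the solutions are x = y + c·(1, 0, -2), c arbitrary (ker(I - K) = span{(1, 0, -2)}, dimension 1).

K has rank 1, so it is an outer product K = u v^T: every row of K is a multiple of one row vector. Reading off the entries, u = (1, 0, -2) and v = (-3, -3, -2) (row i of K equals u_i·v^T). A rank-one matrix u v^T satisfies K u = u (v·u) and kills the (2)-dimensional subspace v^⊥, so its characteristic polynomial is lambda^2 (lambda - v·u) with v·u = tr K = 1. Hence the eigenvalues of I - K are 1 (multiplicity 2) and 1 - (1) = 0, so det(I - K) = 0. (Direct check: I - K =
[[4, 3, 2],
 [0, 1, 0],
 [-6, -6, -3]]
has determinant 0.) So 1 is an eigenvalue of K and (I - K) is not invertible. The finite-dimensional Fredholm alternative says: either (I - K) is invertible, or ker(I - K) ≠ {0} and then range(I - K) = ker((I - K)^*)^⊥, with dim ker(I - K) = dim ker((I - K)^*). We are in the second case, so we need both kernels. Kernel of I - K: (I - K) u = u - u (v·u) = u - u = 0, so ker(I - K) = span{u} = span{(1, 0, -2)} (it is exactly 1-dimensional because rank(I - K) = 2). Kernel of the adjoint: K is real, so (I - K)^* = I - K^T = I - v u^T, and (I - v u^T) v = v - v (u·v) = 0; hence ker((I - K)^*) = span{v} = span{(-3, -3, -2)}. Therefore (I - K) x = y is solvable iff <y, v> = 0, i.e. iff -3y_1 - 3y_2 - 2y_3 = 0. When this holds, K y = u (v·y) = 0, so (I - K) y = y and x = y is a particular solution; the full solution set is the line x = y + c·u = y + c·(1, 0, -2), c ∈ C.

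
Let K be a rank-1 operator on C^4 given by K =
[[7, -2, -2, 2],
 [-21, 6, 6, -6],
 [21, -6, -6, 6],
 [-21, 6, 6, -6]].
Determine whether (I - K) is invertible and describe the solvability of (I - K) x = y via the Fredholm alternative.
(I - K) is singular (det(I - K) = 0, i.e. 1 ∈ sigma(K)). (I - K) x = y is solvable iff y ⊥ ker((I - K)^*) = span{(7, -2, -2, 2)}, i.e. iff 7y_1 - 2y_2 - 2y_3 + 2y_4 = 0. When solvable, the solutions are x = y + c·(1, -3, 3, -3), c arbitrary (ker(I - K) = span{(1, -3, 3, -3)}, dimension 1).

K has rank 1, so it is an outer product K = u v^T: every row of K is a multiple of one row vector. Reading off the entries, u = (1, -3, 3, -3) and v = (7, -2, -2, 2) (row i of K equals u_i·v^T). A rank-one matrix u v^T satisfies K u = u (v·u) and kills the (3)-dimensional subspace v^⊥, so its characteristic polynomial is lambda^3 (lambda - v·u) with v·u = tr K = 1. Hence the eigenvalues of I - K are 1 (multiplicity 3) and 1 - (1) = 0, so det(I - K) = 0. (Direct check: I - K =
[[-6, 2, 2, -2],
 [21, -5, -6, 6],
 [-21, 6, 7, -6],
 [21, -6, -6, 7]]
has determinant 0.) So 1 is an eigenvalue of K and (I - K) is not invertible. The finite-dimensional Fredholm alternative says: either (I - K) is invertible, or ker(I - K) ≠ {0} and then range(I - K) = ker((I - K)^*)^⊥, with dim ker(I - K) = dim ker((I - K)^*). We are in the second case, so we need both kernels. Kernel of I - K: (I - K) u = u - u (v·u) = u - u = 0, so ker(I - K) = span{u} = span{(1, -3, 3, -3)} (it is exactly 1-dimensional because rank(I - K) = 3). Kernel of the adjoint: K is real, so (I - K)^* = I - K^T = I - v u^T, and (I - v u^T) v = v - v (u·v) = 0; hence ker((I - K)^*) = span{v} = span{(7, -2, -2, 2)}. Therefore (I - K) x = y is solvable iff <y, v> = 0, i.e. iff 7y_1 - 2y_2 - 2y_3 + 2y_4 = 0. When this holds, K y = u (v·y) = 0, so (I - K) y = y and x = y is a particular solution; the full solution set is the line x = y + c·u = y + c·(1, -3, 3, -3), c ∈ C.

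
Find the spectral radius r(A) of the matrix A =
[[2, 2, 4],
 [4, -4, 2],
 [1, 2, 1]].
r(A) ≈ 5.1309

The eigenvalues of A are the roots of its characteristic polynomial. With M = A (coefficients from the trace, the sum of principal 2x2 minors, and det A):
  p(λ) = det(λ I - M) = λ^3 + λ^2 - 26λ - 28.
No integer candidate from the rational root theorem (±divisors of 28) is a root, so the roots are irrational. The cubic discriminant is Δ = 63028 > 0, so there are three distinct real roots. p(-6) = -52 and p(-5) = 2 have opposite signs, so a root lies in (-6, -5); Newton's method refines it to λ ≈ -5.0504. p(-2) = 20 and p(-1) = -2 have opposite signs, so a root lies in (-2, -1); Newton's method refines it to λ ≈ -1.0805. p(5) = -8 and p(6) = 68 have opposite signs, so a root lies in (5, 6); Newton's method refines it to λ ≈ 5.1309. Check (Vieta): the three roots sum to -1, matching tr M = -1.
Thus the eigenvalues (to 4 decimals) are -5.0504 (modulus 5.0504); -1.0805 (modulus 1.0805); 5.1309 (modulus 5.1309). The spectral radius is the largest modulus: r(A) ≈ 5.1309. (Cross-check: r(A) ≤ ||A||_2 ≈ 6.3438; equality holds whenever A is normal, though it can also hold for some non-normal A.)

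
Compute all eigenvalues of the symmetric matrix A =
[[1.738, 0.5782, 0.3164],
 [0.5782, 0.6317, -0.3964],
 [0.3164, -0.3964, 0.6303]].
sigma(A) ≈ {0, 1, 2}

A is real symmetric, so its spectrum consists of real eigenvalues. Expanding the characteristic polynomial of the displayed matrix gives
  det(λ I - A) = p(λ) = λ^3 + (-3)λ^2 + (2)λ + (0).
Solving p(λ) = 0 yields eigenvalues ≈ 0, 1, 2. (A is shown rounded to 4 decimals, so these recover the underlying integer eigenvalues to within that precision.)
Verification: the trace of A = 3 equals the sum of eigenvalues 3, and det(A) ≈ -0.0001 matches the eigenvalue product 0.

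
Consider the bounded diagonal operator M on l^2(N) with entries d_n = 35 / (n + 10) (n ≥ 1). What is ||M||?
||M|| = 35/11 (attained at n = 1)

For M diagonal, ||M|| = sup_n |d_n| = sup_n 35/(n + 10). This is positive and strictly decreasing in n, so the supremum is attained at n = 1: d_1 = 35/(1 + 10) = 35/11. Hence ||M|| = 35/11.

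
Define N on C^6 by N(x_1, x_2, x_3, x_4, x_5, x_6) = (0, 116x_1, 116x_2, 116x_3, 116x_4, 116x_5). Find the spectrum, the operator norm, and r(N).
sigma(N) = {0}; ||N|| = 116; r(N) = 0. (N is nilpotent with N^6 = 0.)

On C^6, N is a strictly lower-triangular matrix with 116 on the subdiagonal and zeros elsewhere, so its characteristic polynomial is lambda^6 and every eigenvalue is 0: sigma(N) = {0}. For the operator norm, N e_i = 116e_{i+1} for i = 1, ..., 5 and N e_6 = 0, so the singular values of N are 116 (with multiplicity 5) and 0; hence ||N|| = 116. The spectral radius r(N) = max|lambda| = 0. Note ||N|| > r(N) — characteristic of non-normal nilpotent operators. Indeed N^6 = 0.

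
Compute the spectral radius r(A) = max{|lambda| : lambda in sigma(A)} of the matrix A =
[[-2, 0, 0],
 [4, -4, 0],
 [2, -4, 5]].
r(A) = 5

The eigenvalues of A are the roots of its characteristic polynomial. With M = A (coefficients from the trace, the sum of principal 2x2 minors, and det A):
  p(λ) = det(λ I - M) = λ^3 + λ^2 - 22λ - 40.
By the rational root theorem any rational root is an integer divisor of 40. Testing λ = 5: p(5) = 125 + 25 - 110 - 40 = 0, so λ = 5 is a root. Dividing out (λ - 5) leaves p(λ) = (λ - 5)(λ^2 + 6λ + 8). For λ^2 + 6λ + 8 the discriminant is 4. It is a perfect square (2^2), so the roots are rational: λ = (-6 ± 2)/2 = -2, -4.
Thus the eigenvalues (to 4 decimals) are -2 (modulus 2); -4 (modulus 4); 5 (modulus 5). The spectral radius is the largest modulus: r(A) = 5. (Cross-check: r(A) ≤ ||A||_2 ≈ 8.0274; equality holds whenever A is normal, though it can also hold for some non-normal A.)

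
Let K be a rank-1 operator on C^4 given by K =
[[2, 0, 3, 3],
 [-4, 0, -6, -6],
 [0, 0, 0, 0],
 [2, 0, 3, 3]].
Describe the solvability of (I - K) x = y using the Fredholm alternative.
(I - K) is invertible (det(I - K) = -4 ≠ 0), so for every y in C^4 the equation (I - K) x = y has a unique solution.

K has rank 1, so it is an outer product K = u v^T: every row of K is a multiple of one row vector. Reading off the entries, u = (1, -2, 0, 1) and v = (2, 0, 3, 3) (row i of K equals u_i·v^T). A rank-one matrix u v^T satisfies K u = u (v·u) and kills the (3)-dimensional subspace v^⊥, so its characteristic polynomial is lambda^3 (lambda - v·u) with v·u = tr K = 5. Hence the eigenvalues of I - K are 1 (multiplicity 3) and 1 - (5) = -4, so det(I - K) = -4. (Direct check: I - K =
[[-1, 0, -3, -3],
 [4, 1, 6, 6],
 [0, 0, 1, 0],
 [-2, 0, -3, -2]]
has determinant -4.) The finite-dimensional Fredholm alternative says: either (I - K) is invertible, or ker(I - K) ≠ {0} and then range(I - K) = ker((I - K)^*)^⊥, with dim ker(I - K) = dim ker((I - K)^*). Since det(I - K) ≠ 0, 1 is not an eigenvalue of K and ker(I - K) = {0}, so we are in the first case: for every y there is a unique x = (I - K)^(-1) y. Explicitly, by the Sherman–Morrison formula, (I - u v^T)^(-1) = I + u v^T/(1 - v·u), i.e. (I - K)^(-1) = I + K/(-4).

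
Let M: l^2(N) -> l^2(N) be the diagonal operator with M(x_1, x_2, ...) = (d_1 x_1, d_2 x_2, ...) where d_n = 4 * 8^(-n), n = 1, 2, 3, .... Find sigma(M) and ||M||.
sigma(M) = {4 * 8^(-n) : n ≥ 1} ∪ {0}; ||M|| = 1/2

A bounded diagonal operator on l^2 with diagonal entries d_n has spectrum equal to the closure of {d_n : n ≥ 1}: every d_n is an eigenvalue (with eigenvector e_n), so {d_n} ⊂ sigma(M); the spectrum is closed, so its closure is too; and for lambda not in the closure, (M - lambda I) has bounded inverse (the diagonal entries 1/(d_n - lambda) are bounded). For our sequence d_n = 4 * 8^(-n), n = 1, 2, 3, ...:
  - {d_n} = {4 * 8^(-n) : n ≥ 1}; the only limit point is 0
  - closure = {4 * 8^(-n) : n ≥ 1} ∪ {0}
For the norm: a diagonal operator has ||M|| = sup_n |d_n|. Here d_n = 4 * 8^(-n) is positive and decreasing, so sup_n |d_n| = d_1 = 4/8 = 1/2. So ||M|| = 1/2.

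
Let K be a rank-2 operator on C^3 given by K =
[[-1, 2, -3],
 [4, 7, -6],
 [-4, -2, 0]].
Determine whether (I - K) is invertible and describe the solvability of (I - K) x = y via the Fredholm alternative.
(I - K) is invertible (det(I - K) = -44 ≠ 0), so for every y in C^3 the equation (I - K) x = y has a unique solution.

K has rank 2 and factors as K = U V^T = u1 v1^T + u2 v2^T with u1 = (1, -1, 2), v1 = (-1, 2, -3), u2 = (0, 3, -2), v2 = (1, 3, -3) (multiplying out reproduces the displayed K). The nonzero eigenvalues of U V^T coincide with those of the 2 x 2 matrix G = V^T U = [[v1·u1, v1·u2], [v2·u1, v2·u2]] = [[-9, 12], [-8, 15]], and by the Sylvester determinant identity det(I_3 - U V^T) = det(I_2 - V^T U) = det([[10, -12], [8, -14]]) = (10)(-14) - (-12)(8) = -44. (Direct check: I - K =
[[2, -2, 3],
 [-4, -6, 6],
 [4, 2, 1]]
has determinant -44.) The finite-dimensional Fredholm alternative says: either (I - K) is invertible, or ker(I - K) ≠ {0} and then range(I - K) = ker((I - K)^*)^⊥, with dim ker(I - K) = dim ker((I - K)^*). Since det(I - K) ≠ 0, 1 is not an eigenvalue of K and ker(I - K) = {0}, so we are in the first case: for every y there is a unique x = (I - K)^(-1) y. (Explicitly, by the Woodbury identity, (I - U V^T)^(-1) = I + U (I_2 - G)^(-1) V^T.)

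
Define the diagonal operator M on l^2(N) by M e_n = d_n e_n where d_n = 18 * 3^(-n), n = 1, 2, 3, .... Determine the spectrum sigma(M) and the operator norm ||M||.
sigma(M) = {18 * 3^(-n) : n ≥ 1} ∪ {0}; ||M|| = 6

A bounded diagonal operator on l^2 with diagonal entries d_n has spectrum equal to the closure of {d_n : n ≥ 1}: every d_n is an eigenvalue (with eigenvector e_n), so {d_n} ⊂ sigma(M); the spectrum is closed, so its closure is too; and for lambda not in the closure, (M - lambda I) has bounded inverse (the diagonal entries 1/(d_n - lambda) are bounded). For our sequence d_n = 18 * 3^(-n), n = 1, 2, 3, ...:
  - {d_n} = {18 * 3^(-n) : n ≥ 1}; the only limit point is 0
  - closure = {18 * 3^(-n) : n ≥ 1} ∪ {0}
For the norm: a diagonal operator has ||M|| = sup_n |d_n|. Here d_n = 18 * 3^(-n) is positive and decreasing, so sup_n |d_n| = d_1 = 18/3 = 6. So ||M|| = 6.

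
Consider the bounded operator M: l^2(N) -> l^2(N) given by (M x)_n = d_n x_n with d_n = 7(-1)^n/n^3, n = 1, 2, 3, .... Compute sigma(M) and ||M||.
sigma(M) = {7(-1)^n/n^3 : n ≥ 1} ∪ {0}; ||M|| = 7

A bounded diagonal operator on l^2 with diagonal entries d_n has spectrum equal to the closure of {d_n : n ≥ 1}: every d_n is an eigenvalue (with eigenvector e_n), so {d_n} ⊂ sigma(M); the spectrum is closed, so its closure is too; and for lambda not in the closure, (M - lambda I) has bounded inverse (the diagonal entries 1/(d_n - lambda) are bounded). For our sequence d_n = 7(-1)^n/n^3, n = 1, 2, 3, ...:
  - {d_n} = {7(-1)^n/n^3 : n ≥ 1}; the only limit point is 0
  - closure = {7(-1)^n/n^3 : n ≥ 1} ∪ {0}
For the norm: a diagonal operator has ||M|| = sup_n |d_n|. Here |d_n| = 7/n^3 is decreasing, so sup_n |d_n| = |d_1| = 7. So ||M|| = 7.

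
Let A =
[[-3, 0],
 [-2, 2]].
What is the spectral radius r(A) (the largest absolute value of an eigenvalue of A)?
r(A) = 3

The eigenvalues of A are the roots of its characteristic polynomial. With M = A (coefficients from the trace and determinant):
  p(λ) = det(λ I - M) = λ^2 + λ - 6.
For λ^2 + λ - 6 the discriminant is 25. It is a perfect square (5^2), so the roots are rational: λ = (-1 ± 5)/2 = 2, -3.
Thus the eigenvalues (to 4 decimals) are 2 (modulus 2); -3 (modulus 3). The spectral radius is the largest modulus: r(A) = 3. (Cross-check: r(A) ≤ ||A||_2 ≈ 3.8106; equality holds whenever A is normal, though it can also hold for some non-normal A.)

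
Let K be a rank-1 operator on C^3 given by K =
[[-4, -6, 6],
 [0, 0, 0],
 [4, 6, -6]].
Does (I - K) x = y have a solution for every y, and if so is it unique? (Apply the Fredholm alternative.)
(I - K) is invertible (det(I - K) = 11 ≠ 0), so for every y in C^3 the equation (I - K) x = y has a unique solution.

K has rank 1, so it is an outer product K = u v^T: every row of K is a multiple of one row vector. Reading off the entries, u = (2, 0, -2) and v = (-2, -3, 3) (row i of K equals u_i·v^T). A rank-one matrix u v^T satisfies K u = u (v·u) and kills the (2)-dimensional subspace v^⊥, so its characteristic polynomial is lambda^2 (lambda - v·u) with v·u = tr K = -10. Hence the eigenvalues of I - K are 1 (multiplicity 2) and 1 - (-10) = 11, so det(I - K) = 11. (Direct check: I - K =
[[5, 6, -6],
 [0, 1, 0],
 [-4, -6, 7]]
has determinant 11.) The finite-dimensional Fredholm alternative says: either (I - K) is invertible, or ker(I - K) ≠ {0} and then range(I - K) = ker((I - K)^*)^⊥, with dim ker(I - K) = dim ker((I - K)^*). Since det(I - K) ≠ 0, 1 is not an eigenvalue of K and ker(I - K) = {0}, so we are in the first case: for every y there is a unique x = (I - K)^(-1) y. Explicitly, by the Sherman–Morrison formula, (I - u v^T)^(-1) = I + u v^T/(1 - v·u), i.e. (I - K)^(-1) = I + K/(11).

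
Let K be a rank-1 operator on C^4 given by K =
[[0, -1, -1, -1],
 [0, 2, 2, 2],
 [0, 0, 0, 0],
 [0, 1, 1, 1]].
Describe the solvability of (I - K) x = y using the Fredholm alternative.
(I - K) is invertible (det(I - K) = -2 ≠ 0), so for every y in C^4 the equation (I - K) x = y has a unique solution.

K has rank 1, so it is an outer product K = u v^T: every row of K is a multiple of one row vector. Reading off the entries, u = (-1, 2, 0, 1) and v = (0, 1, 1, 1) (row i of K equals u_i·v^T). A rank-one matrix u v^T satisfies K u = u (v·u) and kills the (3)-dimensional subspace v^⊥, so its characteristic polynomial is lambda^3 (lambda - v·u) with v·u = tr K = 3. Hence the eigenvalues of I - K are 1 (multiplicity 3) and 1 - (3) = -2, so det(I - K) = -2. (Direct check: I - K =
[[1, 1, 1, 1],
 [0, -1, -2, -2],
 [0, 0, 1, 0],
 [0, -1, -1, 0]]
has determinant -2.) The finite-dimensional Fredholm alternative says: either (I - K) is invertible, or ker(I - K) ≠ {0} and then range(I - K) = ker((I - K)^*)^⊥, with dim ker(I - K) = dim ker((I - K)^*). Since det(I - K) ≠ 0, 1 is not an eigenvalue of K and ker(I - K) = {0}, so we are in the first case: for every y there is a unique x = (I - K)^(-1) y. Explicitly, by the Sherman–Morrison formula, (I - u v^T)^(-1) = I + u v^T/(1 - v·u), i.e. (I - K)^(-1) = I + K/(-2).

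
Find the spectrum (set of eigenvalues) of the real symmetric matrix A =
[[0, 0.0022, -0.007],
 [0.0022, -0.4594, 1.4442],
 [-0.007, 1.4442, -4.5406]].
sigma(A) ≈ {-5, 0} (0 with multiplicity 2)

A is real symmetric, so its spectrum consists of real eigenvalues. Expanding the characteristic polynomial of the displayed matrix gives
  det(λ I - A) = p(λ) = λ^3 + (5)λ^2 + (0)λ + (0).
Solving p(λ) = 0 yields eigenvalues ≈ -5, 0, 0. (A is shown rounded to 4 decimals, so these recover the underlying integer eigenvalues to within that precision.)
Verification: the trace of A = -5 equals the sum of eigenvalues -5, and det(A) ≈ 0.0000 matches the eigenvalue product 0.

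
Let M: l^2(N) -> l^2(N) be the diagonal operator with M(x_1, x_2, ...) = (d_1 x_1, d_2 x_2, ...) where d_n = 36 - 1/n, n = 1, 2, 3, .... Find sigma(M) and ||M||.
sigma(M) = {36 - 1/n : n ≥ 1} ∪ {36}; ||M|| = 36

A bounded diagonal operator on l^2 with diagonal entries d_n has spectrum equal to the closure of {d_n : n ≥ 1}: every d_n is an eigenvalue (with eigenvector e_n), so {d_n} ⊂ sigma(M); the spectrum is closed, so its closure is too; and for lambda not in the closure, (M - lambda I) has bounded inverse (the diagonal entries 1/(d_n - lambda) are bounded). For our sequence d_n = 36 - 1/n, n = 1, 2, 3, ...:
  - {d_n} = {36 - 1/n : n ≥ 1}; the only limit point is 36
  - closure = {36 - 1/n : n ≥ 1} ∪ {36}
For the norm: a diagonal operator has ||M|| = sup_n |d_n|. Here d_n = 36 - 1/n increases monotonically from d_1 = 35 toward 36, with all terms in [35, 36); so sup_n |d_n| = 36 (the supremum is the limit, not attained). So ||M|| = 36.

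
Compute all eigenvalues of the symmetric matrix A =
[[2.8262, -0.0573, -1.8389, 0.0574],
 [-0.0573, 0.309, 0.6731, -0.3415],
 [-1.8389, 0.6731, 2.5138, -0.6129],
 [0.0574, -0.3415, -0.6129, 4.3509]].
sigma(A) ≈ {0, 1, 4, 5}

A is real symmetric, so its spectrum consists of real eigenvalues. Expanding the characteristic polynomial of the displayed matrix gives
  det(λ I - A) = p(λ) = λ^4 + (-10)λ^3 + (29)λ^2 + (-20)λ + (0).
Solving p(λ) = 0 yields eigenvalues ≈ 0, 1, 4, 5. (A is shown rounded to 4 decimals, so these recover the underlying integer eigenvalues to within that precision.)
Verification: the trace of A = 10 equals the sum of eigenvalues 10, and det(A) ≈ -0.0001 matches the eigenvalue product 0.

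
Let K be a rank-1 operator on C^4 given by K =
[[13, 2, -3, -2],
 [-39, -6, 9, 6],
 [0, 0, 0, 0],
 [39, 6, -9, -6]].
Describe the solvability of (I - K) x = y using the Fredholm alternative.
(I - K) is singular (det(I - K) = 0, i.e. 1 ∈ sigma(K)). (I - K) x = y is solvable iff y ⊥ ker((I - K)^*) = span{(13, 2, -3, -2)}, i.e. iff 13y_1 + 2y_2 - 3y_3 - 2y_4 = 0. When solvable, the solutions are x = y + c·(1, -3, 0, 3), c arbitrary (ker(I - K) = span{(1, -3, 0, 3)}, dimension 1).

K has rank 1, so it is an outer product K = u v^T: every row of K is a multiple of one row vector. Reading off the entries, u = (1, -3, 0, 3) and v = (13, 2, -3, -2) (row i of K equals u_i·v^T). A rank-one matrix u v^T satisfies K u = u (v·u) and kills the (3)-dimensional subspace v^⊥, so its characteristic polynomial is lambda^3 (lambda - v·u) with v·u = tr K = 1. Hence the eigenvalues of I - K are 1 (multiplicity 3) and 1 - (1) = 0, so det(I - K) = 0. (Direct check: I - K =
[[-12, -2, 3, 2],
 [39, 7, -9, -6],
 [0, 0, 1, 0],
 [-39, -6, 9, 7]]
has determinant 0.) So 1 is an eigenvalue of K and (I - K) is not invertible. The finite-dimensional Fredholm alternative says: either (I - K) is invertible, or ker(I - K) ≠ {0} and then range(I - K) = ker((I - K)^*)^⊥, with dim ker(I - K) = dim ker((I - K)^*). We are in the second case, so we need both kernels. Kernel of I - K: (I - K) u = u - u (v·u) = u - u = 0, so ker(I - K) = span{u} = span{(1, -3, 0, 3)} (it is exactly 1-dimensional because rank(I - K) = 3). Kernel of the adjoint: K is real, so (I - K)^* = I - K^T = I - v u^T, and (I - v u^T) v = v - v (u·v) = 0; hence ker((I - K)^*) = span{v} = span{(13, 2, -3, -2)}. Therefore (I - K) x = y is solvable iff <y, v> = 0, i.e. iff 13y_1 + 2y_2 - 3y_3 - 2y_4 = 0. When this holds, K y = u (v·y) = 0, so (I - K) y = y and x = y is a particular solution; the full solution set is the line x = y + c·u = y + c·(1, -3, 0, 3), c ∈ C.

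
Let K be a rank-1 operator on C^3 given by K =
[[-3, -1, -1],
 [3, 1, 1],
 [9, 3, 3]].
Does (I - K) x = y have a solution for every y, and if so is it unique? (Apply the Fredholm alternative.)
(I - K) is singular (det(I - K) = 0, i.e. 1 ∈ sigma(K)). (I - K) x = y is solvable iff y ⊥ ker((I - K)^*) = span{(-3, -1, -1)}, i.e. iff -3y_1 - y_2 - y_3 = 0. When solvable, the solutions are x = y + c·(1, -1, -3), c arbitrary (ker(I - K) = span{(1, -1, -3)}, dimension 1).

K has rank 1, so it is an outer product K = u v^T: every row of K is a multiple of one row vector. Reading off the entries, u = (1, -1, -3) and v = (-3, -1, -1) (row i of K equals u_i·v^T). A rank-one matrix u v^T satisfies K u = u (v·u) and kills the (2)-dimensional subspace v^⊥, so its characteristic polynomial is lambda^2 (lambda - v·u) with v·u = tr K = 1. Hence the eigenvalues of I - K are 1 (multiplicity 2) and 1 - (1) = 0, so det(I - K) = 0. (Direct check: I - K =
[[4, 1, 1],
 [-3, 0, -1],
 [-9, -3, -2]]
has determinant 0.) So 1 is an eigenvalue of K and (I - K) is not invertible. The finite-dimensional Fredholm alternative says: either (I - K) is invertible, or ker(I - K) ≠ {0} and then range(I - K) = ker((I - K)^*)^⊥, with dim ker(I - K) = dim ker((I - K)^*). We are in the second case, so we need both kernels. Kernel of I - K: (I - K) u = u - u (v·u) = u - u = 0, so ker(I - K) = span{u} = span{(1, -1, -3)} (it is exactly 1-dimensional because rank(I - K) = 2). Kernel of the adjoint: K is real, so (I - K)^* = I - K^T = I - v u^T, and (I - v u^T) v = v - v (u·v) = 0; hence ker((I - K)^*) = span{v} = span{(-3, -1, -1)}. Therefore (I - K) x = y is solvable iff <y, v> = 0, i.e. iff -3y_1 - y_2 - y_3 = 0. When this holds, K y = u (v·y) = 0, so (I - K) y = y and x = y is a particular solution; the full solution set is the line x = y + c·u = y + c·(1, -1, -3), c ∈ C.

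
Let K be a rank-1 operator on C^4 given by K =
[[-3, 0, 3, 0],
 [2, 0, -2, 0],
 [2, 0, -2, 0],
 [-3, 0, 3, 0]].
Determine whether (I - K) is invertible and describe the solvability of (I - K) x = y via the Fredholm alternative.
(I - K) is invertible (det(I - K) = 6 ≠ 0), so for every y in C^4 the equation (I - K) x = y has a unique solution.

K has rank 1, so it is an outer product K = u v^T: every row of K is a multiple of one row vector. Reading off the entries, u = (-3, 2, 2, -3) and v = (1, 0, -1, 0) (row i of K equals u_i·v^T). A rank-one matrix u v^T satisfies K u = u (v·u) and kills the (3)-dimensional subspace v^⊥, so its characteristic polynomial is lambda^3 (lambda - v·u) with v·u = tr K = -5. Hence the eigenvalues of I - K are 1 (multiplicity 3) and 1 - (-5) = 6, so det(I - K) = 6. (Direct check: I - K =
[[4, 0, -3, 0],
 [-2, 1, 2, 0],
 [-2, 0, 3, 0],
 [3, 0, -3, 1]]
has determinant 6.) The finite-dimensional Fredholm alternative says: either (I - K) is invertible, or ker(I - K) ≠ {0} and then range(I - K) = ker((I - K)^*)^⊥, with dim ker(I - K) = dim ker((I - K)^*). Since det(I - K) ≠ 0, 1 is not an eigenvalue of K and ker(I - K) = {0}, so we are in the first case: for every y there is a unique x = (I - K)^(-1) y. Explicitly, by the Sherman–Morrison formula, (I - u v^T)^(-1) = I + u v^T/(1 - v·u), i.e. (I - K)^(-1) = I + K/(6).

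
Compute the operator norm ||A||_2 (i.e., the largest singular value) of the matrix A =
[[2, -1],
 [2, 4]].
||A||_2 = sqrt(20) ≈ 4.4721 (= sqrt(largest eigenvalue of A^T A))

||A||_2 = sigma_max(A) = sqrt(lambda_max(A^T A)). Form the symmetric matrix M = A^T A =
[[8, 6],
 [6, 17]].
Its characteristic polynomial (trace, determinant of M give the coefficients) is
  p(λ) = det(λ I - M) = λ^2 - 25λ + 100.
For λ^2 - 25λ + 100 the discriminant is 225. It is a perfect square (15^2), so the roots are rational: λ = (25 ± 15)/2 = 20, 5.
So the eigenvalues of A^T A are ≈ 5, 20 (all ≥ 0, as they must be for A^T A). The largest is λ_max = 20, hence ||A||_2 = sqrt(λ_max) = sqrt(20) ≈ 4.4721.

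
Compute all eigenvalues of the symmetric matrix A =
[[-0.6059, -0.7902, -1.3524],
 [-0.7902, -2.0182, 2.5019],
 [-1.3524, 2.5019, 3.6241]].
sigma(A) ≈ {-3, -1, 5}

A is real symmetric, so its spectrum consists of real eigenvalues. Expanding the characteristic polynomial of the displayed matrix gives
  det(λ I - A) = p(λ) = λ^3 + (-1)λ^2 + (-17)λ + (-15).
Solving p(λ) = 0 yields eigenvalues ≈ -3, -1, 5. (A is shown rounded to 4 decimals, so these recover the underlying integer eigenvalues to within that precision.)
Verification: the trace of A = 1 equals the sum of eigenvalues 1, and det(A) ≈ 15.0000 matches the eigenvalue product 15.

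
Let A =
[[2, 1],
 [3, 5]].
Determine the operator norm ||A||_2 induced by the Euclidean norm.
||A||_2 = sqrt((39 + sqrt(1325))/2) ≈ 6.1401 (= sqrt(largest eigenvalue of A^T A))

||A||_2 = sigma_max(A) = sqrt(lambda_max(A^T A)). Form the symmetric matrix M = A^T A =
[[13, 17],
 [17, 26]].
Its characteristic polynomial (trace, determinant of M give the coefficients) is
  p(λ) = det(λ I - M) = λ^2 - 39λ + 49.
For λ^2 - 39λ + 49 the discriminant is 1325. It is nonnegative but not a perfect square, so the roots are real and irrational: λ = (39 ± sqrt(1325))/2 ≈ 37.7003, 1.2997.
So the eigenvalues of A^T A are ≈ 1.2997, 37.7003 (all ≥ 0, as they must be for A^T A). The largest is λ_max = (39 + sqrt(1325))/2 ≈ 37.7003, hence ||A||_2 = sqrt(λ_max) = sqrt((39 + sqrt(1325))/2) ≈ 6.1401.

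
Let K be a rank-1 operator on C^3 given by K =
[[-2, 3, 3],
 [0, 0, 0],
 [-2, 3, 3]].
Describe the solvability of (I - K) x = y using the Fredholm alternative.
(I - K) is singular (det(I - K) = 0, i.e. 1 ∈ sigma(K)). (I - K) x = y is solvable iff y ⊥ ker((I - K)^*) = span{(-2, 3, 3)}, i.e. iff -2y_1 + 3y_2 + 3y_3 = 0. When solvable, the solutions are x = y + c·(1, 0, 1), c arbitrary (ker(I - K) = span{(1, 0, 1)}, dimension 1).

K has rank 1, so it is an outer product K = u v^T: every row of K is a multiple of one row vector. Reading off the entries, u = (1, 0, 1) and v = (-2, 3, 3) (row i of K equals u_i·v^T). A rank-one matrix u v^T satisfies K u = u (v·u) and kills the (2)-dimensional subspace v^⊥, so its characteristic polynomial is lambda^2 (lambda - v·u) with v·u = tr K = 1. Hence the eigenvalues of I - K are 1 (multiplicity 2) and 1 - (1) = 0, so det(I - K) = 0. (Direct check: I - K =
[[3, -3, -3],
 [0, 1, 0],
 [2, -3, -2]]
has determinant 0.) So 1 is an eigenvalue of K and (I - K) is not invertible. The finite-dimensional Fredholm alternative says: either (I - K) is invertible, or ker(I - K) ≠ {0} and then range(I - K) = ker((I - K)^*)^⊥, with dim ker(I - K) = dim ker((I - K)^*). We are in the second case, so we need both kernels. Kernel of I - K: (I - K) u = u - u (v·u) = u - u = 0, so ker(I - K) = span{u} = span{(1, 0, 1)} (it is exactly 1-dimensional because rank(I - K) = 2). Kernel of the adjoint: K is real, so (I - K)^* = I - K^T = I - v u^T, and (I - v u^T) v = v - v (u·v) = 0; hence ker((I - K)^*) = span{v} = span{(-2, 3, 3)}. Therefore (I - K) x = y is solvable iff <y, v> = 0, i.e. iff -2y_1 + 3y_2 + 3y_3 = 0. When this holds, K y = u (v·y) = 0, so (I - K) y = y and x = y is a particular solution; the full solution set is the line x = y + c·u = y + c·(1, 0, 1), c ∈ C.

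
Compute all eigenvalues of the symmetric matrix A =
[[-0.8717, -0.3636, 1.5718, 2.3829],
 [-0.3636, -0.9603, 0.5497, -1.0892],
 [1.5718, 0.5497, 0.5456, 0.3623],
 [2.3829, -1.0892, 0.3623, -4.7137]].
sigma(A) ≈ {-6, -2, 0, 2}

A is real symmetric, so its spectrum consists of real eigenvalues. Expanding the characteristic polynomial of the displayed matrix gives
  det(λ I - A) = p(λ) = λ^4 + (6)λ^3 + (-4)λ^2 + (-24)λ + (-0.0015).
Solving p(λ) = 0 yields eigenvalues ≈ -6, -2, 0, 2. (A is shown rounded to 4 decimals, so these recover the underlying integer eigenvalues to within that precision.)
Verification: the trace of A = -6 equals the sum of eigenvalues -6, and det(A) ≈ -0.0015 matches the eigenvalue product 0.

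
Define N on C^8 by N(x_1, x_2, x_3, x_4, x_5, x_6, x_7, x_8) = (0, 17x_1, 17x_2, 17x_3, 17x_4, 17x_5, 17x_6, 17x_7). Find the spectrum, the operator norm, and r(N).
sigma(N) = {0}; ||N|| = 17; r(N) = 0. (N is nilpotent with N^8 = 0.)

On C^8, N is a strictly lower-triangular matrix with 17 on the subdiagonal and zeros elsewhere, so its characteristic polynomial is lambda^8 and every eigenvalue is 0: sigma(N) = {0}. For the operator norm, N e_i = 17e_{i+1} for i = 1, ..., 7 and N e_8 = 0, so the singular values of N are 17 (with multiplicity 7) and 0; hence ||N|| = 17. The spectral radius r(N) = max|lambda| = 0. Note ||N|| > r(N) — characteristic of non-normal nilpotent operators. Indeed N^8 = 0.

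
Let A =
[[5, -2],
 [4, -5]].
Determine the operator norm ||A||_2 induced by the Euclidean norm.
||A||_2 = sqrt((70 + sqrt(3744))/2) ≈ 8.099 (= sqrt(largest eigenvalue of A^T A))

||A||_2 = sigma_max(A) = sqrt(lambda_max(A^T A)). Form the symmetric matrix M = A^T A =
[[41, -30],
 [-30, 29]].
Its characteristic polynomial (trace, determinant of M give the coefficients) is
  p(λ) = det(λ I - M) = λ^2 - 70λ + 289.
For λ^2 - 70λ + 289 the discriminant is 3744. It is nonnegative but not a perfect square, so the roots are real and irrational: λ = (70 ± sqrt(3744))/2 ≈ 65.5941, 4.4059.
So the eigenvalues of A^T A are ≈ 4.4059, 65.5941 (all ≥ 0, as they must be for A^T A). The largest is λ_max = (70 + sqrt(3744))/2 ≈ 65.5941, hence ||A||_2 = sqrt(λ_max) = sqrt((70 + sqrt(3744))/2) ≈ 8.099.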